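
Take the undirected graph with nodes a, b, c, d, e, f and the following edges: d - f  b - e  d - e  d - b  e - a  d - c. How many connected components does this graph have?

Starting from a we can reach a, b, c, d, e, f. That is one component of size 6.
Total: 1 component.

1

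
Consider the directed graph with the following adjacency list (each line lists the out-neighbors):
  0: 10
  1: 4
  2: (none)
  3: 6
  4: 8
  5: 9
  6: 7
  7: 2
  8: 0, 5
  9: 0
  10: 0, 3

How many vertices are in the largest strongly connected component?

2

{0, 10} are all mutually reachable — one SCC of size 2.
{7} is an SCC by itself.
{5} is an SCC by itself.
{6} is an SCC by itself.
{2} is an SCC by itself.
(and 5 more singleton SCCs)
The largest has 2 vertices.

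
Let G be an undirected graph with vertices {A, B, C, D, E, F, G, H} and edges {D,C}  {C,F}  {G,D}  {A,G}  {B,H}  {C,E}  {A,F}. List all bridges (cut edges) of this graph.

The edges on the cycle A-G-D-C-F-A are not bridges since each lies on that cycle.
But removing B—H disconnects B from H; removing C—E disconnects C from E — these are bridges.

B-H, C-E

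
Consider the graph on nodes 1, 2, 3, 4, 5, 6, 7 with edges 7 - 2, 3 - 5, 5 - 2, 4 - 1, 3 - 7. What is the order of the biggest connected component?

4

6 is isolated — a component by itself.
Starting from 1 we can reach 1, 4. That is one component of size 2.
Starting from 2 we can reach 2, 3, 5, 7. That is one component of size 4.
The largest has 4 vertices.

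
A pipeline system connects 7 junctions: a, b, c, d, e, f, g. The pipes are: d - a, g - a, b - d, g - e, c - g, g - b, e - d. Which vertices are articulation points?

g

Removing g increases the component count from 2 to 3, so g is a cut vertex.
By contrast removing e leaves 2 components; it is not a cut vertex. No other vertex is a cut vertex either.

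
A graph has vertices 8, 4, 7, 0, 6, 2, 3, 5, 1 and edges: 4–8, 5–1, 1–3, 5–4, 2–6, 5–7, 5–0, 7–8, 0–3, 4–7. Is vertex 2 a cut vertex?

Deleting 2 leaves 2 components (was 2), so 2 is not a cut vertex.

No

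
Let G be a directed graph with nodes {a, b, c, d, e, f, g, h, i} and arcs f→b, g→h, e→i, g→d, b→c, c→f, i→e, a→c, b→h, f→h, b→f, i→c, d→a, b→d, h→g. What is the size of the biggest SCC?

{a, b, c, d, f, g, h} are all mutually reachable — one SCC of size 7.
{e, i} are all mutually reachable — one SCC of size 2.
The largest has 7 vertices.

7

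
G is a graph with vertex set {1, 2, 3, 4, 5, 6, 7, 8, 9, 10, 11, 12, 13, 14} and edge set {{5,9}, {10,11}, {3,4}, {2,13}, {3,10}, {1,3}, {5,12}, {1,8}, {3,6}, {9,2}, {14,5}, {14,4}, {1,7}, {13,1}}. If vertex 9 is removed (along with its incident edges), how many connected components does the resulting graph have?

With 9 gone, the remaining components are: {1, 2, 3, 4, 5, 6, 7, 8, 10, 11, 12, 13, 14}.
That is 1 component.

1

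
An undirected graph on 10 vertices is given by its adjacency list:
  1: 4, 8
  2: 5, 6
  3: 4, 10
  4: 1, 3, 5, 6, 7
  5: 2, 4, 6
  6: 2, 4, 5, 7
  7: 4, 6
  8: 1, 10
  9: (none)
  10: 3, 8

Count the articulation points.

Removing 4 increases the component count from 2 to 3, so 4 is a cut vertex.
By contrast removing 10 leaves 2 components; it is not a cut vertex. No other vertex is a cut vertex either.

1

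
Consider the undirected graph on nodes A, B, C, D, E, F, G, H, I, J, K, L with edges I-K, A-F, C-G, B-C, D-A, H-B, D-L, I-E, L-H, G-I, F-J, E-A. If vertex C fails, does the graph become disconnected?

No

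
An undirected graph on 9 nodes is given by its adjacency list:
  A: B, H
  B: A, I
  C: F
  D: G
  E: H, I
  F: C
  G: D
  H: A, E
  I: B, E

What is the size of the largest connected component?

5

Starting from D we can reach D, G. That is one component of size 2.
Starting from C we can reach C, F. That is one component of size 2.
Starting from A we can reach A, B, E, H, I. That is one component of size 5.
The largest has 5 vertices.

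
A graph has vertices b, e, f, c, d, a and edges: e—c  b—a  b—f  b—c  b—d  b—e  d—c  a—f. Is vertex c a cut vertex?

Deleting c leaves 1 component (was 1) (its neighbors b, d, e remain connected to each other), so c is not a cut vertex.

No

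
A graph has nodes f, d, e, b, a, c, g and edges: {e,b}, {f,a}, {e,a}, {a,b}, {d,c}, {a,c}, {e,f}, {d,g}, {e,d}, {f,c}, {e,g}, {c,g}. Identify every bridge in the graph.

none

The edges on the cycle e-d-g-e are not bridges since each lies on that cycle.
Every edge lies on some cycle, so there are no bridges.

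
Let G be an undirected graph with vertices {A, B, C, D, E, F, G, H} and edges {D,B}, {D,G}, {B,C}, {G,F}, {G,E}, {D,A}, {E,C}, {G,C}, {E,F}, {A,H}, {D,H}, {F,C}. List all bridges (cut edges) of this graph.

none

The edges on the cycle D-A-H-D are not bridges since each lies on that cycle.
Every edge lies on some cycle, so there are no bridges.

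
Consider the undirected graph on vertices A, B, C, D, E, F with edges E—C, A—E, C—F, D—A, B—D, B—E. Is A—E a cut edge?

No

After removing A—E, the path A-D-B-E still connects them, so the edge is not a bridge.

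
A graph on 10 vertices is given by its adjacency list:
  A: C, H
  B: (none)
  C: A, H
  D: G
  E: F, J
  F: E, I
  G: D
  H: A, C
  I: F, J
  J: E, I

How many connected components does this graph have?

4

B is isolated — a component by itself.
Starting from D we can reach D, G. That is one component of size 2.
Starting from A we can reach A, C, H. That is one component of size 3.
Starting from E we can reach E, F, I, J. That is one component of size 4.
Total: 4 components.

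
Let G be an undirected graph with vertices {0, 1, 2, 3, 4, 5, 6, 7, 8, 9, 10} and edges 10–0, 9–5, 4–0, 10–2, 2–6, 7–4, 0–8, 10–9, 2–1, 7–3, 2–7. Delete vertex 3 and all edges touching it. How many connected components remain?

With 3 gone, the remaining components are: {0, 1, 2, 4, 5, 6, 7, 8, 9, 10}.
That is 1 component.

1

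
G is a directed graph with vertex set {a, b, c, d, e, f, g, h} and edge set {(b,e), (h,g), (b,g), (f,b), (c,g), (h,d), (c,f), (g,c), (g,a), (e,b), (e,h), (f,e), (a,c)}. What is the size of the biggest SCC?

7

{a, b, c, e, f, g, h} are all mutually reachable — one SCC of size 7.
{d} is an SCC by itself.
The largest has 7 vertices.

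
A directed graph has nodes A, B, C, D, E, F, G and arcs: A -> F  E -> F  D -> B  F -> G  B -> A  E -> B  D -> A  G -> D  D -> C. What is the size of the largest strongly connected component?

{A, B, D, F, G} are all mutually reachable — one SCC of size 5.
{E} is an SCC by itself.
{C} is an SCC by itself.
The largest has 5 vertices.

5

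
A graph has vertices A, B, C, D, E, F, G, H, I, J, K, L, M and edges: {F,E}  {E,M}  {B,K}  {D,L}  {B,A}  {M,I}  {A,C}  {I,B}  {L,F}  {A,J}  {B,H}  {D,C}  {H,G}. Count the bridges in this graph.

4

The edges on the cycle D-L-F-E-M-I-B-A-C-D are not bridges since each lies on that cycle.
But removing H-G disconnects H from G; removing K-B disconnects K from B; removing H-B disconnects H from B; removing J-A disconnects J from A — these are bridges.
That makes 4 bridges.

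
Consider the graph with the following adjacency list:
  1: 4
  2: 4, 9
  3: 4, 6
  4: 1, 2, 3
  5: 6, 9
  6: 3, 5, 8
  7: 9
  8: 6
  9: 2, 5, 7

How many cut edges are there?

3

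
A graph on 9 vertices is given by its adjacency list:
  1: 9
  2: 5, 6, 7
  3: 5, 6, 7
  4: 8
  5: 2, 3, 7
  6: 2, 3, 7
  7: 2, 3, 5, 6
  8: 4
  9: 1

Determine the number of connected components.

Starting from 1 we can reach 1, 9. That is one component of size 2.
Starting from 4 we can reach 4, 8. That is one component of size 2.
Starting from 2 we can reach 2, 3, 5, 6, 7. That is one component of size 5.
Total: 3 components.

3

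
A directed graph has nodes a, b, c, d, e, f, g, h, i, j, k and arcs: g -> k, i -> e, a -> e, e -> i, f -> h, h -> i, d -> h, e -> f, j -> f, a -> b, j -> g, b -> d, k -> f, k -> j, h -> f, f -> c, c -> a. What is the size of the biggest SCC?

8

{a, b, c, d, e, f, h, i} are all mutually reachable — one SCC of size 8.
{g, j, k} are all mutually reachable — one SCC of size 3.
The largest has 8 vertices.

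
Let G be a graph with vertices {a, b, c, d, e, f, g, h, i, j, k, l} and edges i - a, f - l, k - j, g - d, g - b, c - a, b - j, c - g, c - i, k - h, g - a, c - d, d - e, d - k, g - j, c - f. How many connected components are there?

1

Starting from a we can reach a, b, c, d, e, f, g, h, i, j, k, l. That is one component of size 12.
Total: 1 component.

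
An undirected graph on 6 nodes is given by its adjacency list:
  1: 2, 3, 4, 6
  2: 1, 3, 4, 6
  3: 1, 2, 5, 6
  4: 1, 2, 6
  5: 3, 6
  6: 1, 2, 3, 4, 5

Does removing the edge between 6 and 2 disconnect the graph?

After removing 6-2, the path 6-3-2 still connects them, so the edge is not a bridge.

No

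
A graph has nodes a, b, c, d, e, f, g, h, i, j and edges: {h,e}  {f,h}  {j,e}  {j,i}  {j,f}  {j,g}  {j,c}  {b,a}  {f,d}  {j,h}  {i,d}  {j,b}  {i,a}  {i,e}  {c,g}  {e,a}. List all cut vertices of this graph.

j

Removing j increases the component count from 1 to 2, so j is a cut vertex.
By contrast removing f leaves 1 component; it is not a cut vertex. No other vertex is a cut vertex either.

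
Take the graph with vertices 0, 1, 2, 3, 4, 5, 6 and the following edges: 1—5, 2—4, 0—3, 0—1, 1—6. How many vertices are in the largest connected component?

5

Starting from 2 we can reach 2, 4. That is one component of size 2.
Starting from 0 we can reach 0, 1, 3, 5, 6. That is one component of size 5.
The largest has 5 vertices.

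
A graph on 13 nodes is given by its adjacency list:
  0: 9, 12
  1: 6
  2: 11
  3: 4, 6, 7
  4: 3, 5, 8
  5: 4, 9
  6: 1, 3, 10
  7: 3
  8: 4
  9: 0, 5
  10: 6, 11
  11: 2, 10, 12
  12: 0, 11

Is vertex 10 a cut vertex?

Deleting 10 leaves 1 component (was 1) (its neighbors 6, 11 remain connected to each other), so 10 is not a cut vertex.

No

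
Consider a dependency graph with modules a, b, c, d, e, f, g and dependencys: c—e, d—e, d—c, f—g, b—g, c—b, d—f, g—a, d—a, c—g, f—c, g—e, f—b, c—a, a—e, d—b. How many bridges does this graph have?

The edges on the cycle d-f-c-e-d are not bridges since each lies on that cycle.
Every edge lies on some cycle, so there are no bridges.

0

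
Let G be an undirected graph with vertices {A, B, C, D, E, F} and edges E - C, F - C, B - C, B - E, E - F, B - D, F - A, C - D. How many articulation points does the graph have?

1

Removing F increases the component count from 1 to 2, so F is a cut vertex.
By contrast removing D leaves 1 component; it is not a cut vertex. No other vertex is a cut vertex either.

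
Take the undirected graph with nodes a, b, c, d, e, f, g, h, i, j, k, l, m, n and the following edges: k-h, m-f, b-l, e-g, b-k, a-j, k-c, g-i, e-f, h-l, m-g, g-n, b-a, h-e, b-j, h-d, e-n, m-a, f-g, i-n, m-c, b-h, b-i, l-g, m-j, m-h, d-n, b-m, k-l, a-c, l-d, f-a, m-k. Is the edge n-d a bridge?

No

After removing n-d, the path n-e-h-d still connects them, so the edge is not a bridge.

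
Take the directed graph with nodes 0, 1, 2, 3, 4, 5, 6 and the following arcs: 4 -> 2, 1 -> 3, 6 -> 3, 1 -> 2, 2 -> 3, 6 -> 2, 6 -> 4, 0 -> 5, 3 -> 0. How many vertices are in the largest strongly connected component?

1

{2} is an SCC by itself.
{1} is an SCC by itself.
{0} is an SCC by itself.
{6} is an SCC by itself.
{4} is an SCC by itself.
(and 2 more singleton SCCs)
The largest has 1 vertex.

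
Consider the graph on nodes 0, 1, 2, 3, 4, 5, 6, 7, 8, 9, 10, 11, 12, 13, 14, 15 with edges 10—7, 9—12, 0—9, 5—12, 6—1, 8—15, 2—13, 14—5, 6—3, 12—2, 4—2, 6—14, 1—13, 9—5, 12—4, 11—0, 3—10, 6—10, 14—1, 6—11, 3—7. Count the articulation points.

Removing 6 increases the component count from 2 to 3, so 6 is a cut vertex.
By contrast removing 9 leaves 2 components; it is not a cut vertex. No other vertex is a cut vertex either.

1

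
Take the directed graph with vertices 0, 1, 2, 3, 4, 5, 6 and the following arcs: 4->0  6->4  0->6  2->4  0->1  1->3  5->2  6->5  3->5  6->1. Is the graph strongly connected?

From 5 we can reach every vertex (0, 1, 2, 3, 4, 5, 6), and every vertex can reach 5 (0, 1, 2, 3, 4, 5, 6). So the whole graph is one strongly connected component.

Yes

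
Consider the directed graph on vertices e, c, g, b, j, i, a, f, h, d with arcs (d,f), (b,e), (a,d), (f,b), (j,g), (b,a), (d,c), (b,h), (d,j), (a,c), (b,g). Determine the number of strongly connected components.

7

{a, b, d, f} are all mutually reachable — one SCC of size 4.
{g} is an SCC by itself.
{c} is an SCC by itself.
{e} is an SCC by itself.
{i} is an SCC by itself.
(and 2 more singleton SCCs)
That gives 7 strongly connected components.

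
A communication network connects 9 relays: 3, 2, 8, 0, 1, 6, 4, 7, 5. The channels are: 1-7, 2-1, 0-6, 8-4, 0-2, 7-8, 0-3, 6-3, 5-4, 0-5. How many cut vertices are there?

1

Removing 0 increases the component count from 1 to 2, so 0 is a cut vertex.
By contrast removing 6 leaves 1 component; it is not a cut vertex. No other vertex is a cut vertex either.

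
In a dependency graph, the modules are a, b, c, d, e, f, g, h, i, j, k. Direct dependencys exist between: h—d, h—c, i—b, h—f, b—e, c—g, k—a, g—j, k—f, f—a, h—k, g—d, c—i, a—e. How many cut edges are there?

1

The edges on the cycle h-k-a-f-h are not bridges since each lies on that cycle.
But removing j—g disconnects j from g — this is a bridge.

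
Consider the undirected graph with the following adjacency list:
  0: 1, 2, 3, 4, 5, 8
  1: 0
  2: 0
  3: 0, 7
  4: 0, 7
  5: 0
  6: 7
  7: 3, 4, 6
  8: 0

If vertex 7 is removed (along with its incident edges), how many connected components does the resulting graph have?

2

With 7 gone, the remaining components are: {6}; {0, 1, 2, 3, 4, 5, 8}.
That is 2 components.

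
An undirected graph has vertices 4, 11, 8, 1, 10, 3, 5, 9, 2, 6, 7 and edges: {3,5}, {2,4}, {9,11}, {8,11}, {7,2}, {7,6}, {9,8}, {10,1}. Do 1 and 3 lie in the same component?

No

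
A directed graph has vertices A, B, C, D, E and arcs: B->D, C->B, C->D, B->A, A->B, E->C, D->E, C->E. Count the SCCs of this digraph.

1

{A, B, C, D, E} are all mutually reachable — one SCC of size 5.
That gives 1 strongly connected component.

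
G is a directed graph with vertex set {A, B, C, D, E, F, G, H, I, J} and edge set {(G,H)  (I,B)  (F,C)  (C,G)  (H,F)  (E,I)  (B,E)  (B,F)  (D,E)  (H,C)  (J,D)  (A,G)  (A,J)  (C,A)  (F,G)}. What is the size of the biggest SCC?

{A, B, C, D, E, F, G, H, I, J} are all mutually reachable — one SCC of size 10.
The largest has 10 vertices.

10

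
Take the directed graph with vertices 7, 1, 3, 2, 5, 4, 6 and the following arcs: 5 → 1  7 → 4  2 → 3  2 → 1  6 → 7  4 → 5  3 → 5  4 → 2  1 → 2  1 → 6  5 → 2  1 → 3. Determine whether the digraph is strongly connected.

Yes

From 6 we can reach every vertex (1, 2, 3, 4, 5, 6, 7), and every vertex can reach 6 (1, 2, 3, 4, 5, 6, 7). So the whole graph is one strongly connected component.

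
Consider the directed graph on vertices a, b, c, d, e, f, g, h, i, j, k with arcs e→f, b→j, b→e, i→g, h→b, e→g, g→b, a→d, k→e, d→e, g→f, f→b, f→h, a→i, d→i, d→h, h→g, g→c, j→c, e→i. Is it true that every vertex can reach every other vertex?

There is no directed path from i to d, so the graph is not strongly connected.

No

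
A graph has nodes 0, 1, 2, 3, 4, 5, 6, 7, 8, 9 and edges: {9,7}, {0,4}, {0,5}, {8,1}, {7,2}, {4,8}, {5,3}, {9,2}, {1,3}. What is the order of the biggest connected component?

6

6 is isolated — a component by itself.
Starting from 2 we can reach 2, 7, 9. That is one component of size 3.
Starting from 0 we can reach 0, 1, 3, 4, 5, 8. That is one component of size 6.
The largest has 6 vertices.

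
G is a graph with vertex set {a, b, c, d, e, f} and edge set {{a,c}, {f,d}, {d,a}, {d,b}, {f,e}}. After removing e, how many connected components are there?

With e gone, the remaining components are: {a, b, c, d, f}.
That is 1 component.

1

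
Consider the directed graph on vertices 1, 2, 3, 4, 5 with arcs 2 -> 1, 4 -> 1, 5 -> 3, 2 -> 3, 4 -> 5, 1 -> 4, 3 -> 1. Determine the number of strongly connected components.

2

{1, 3, 4, 5} are all mutually reachable — one SCC of size 4.
{2} is an SCC by itself.
That gives 2 strongly connected components.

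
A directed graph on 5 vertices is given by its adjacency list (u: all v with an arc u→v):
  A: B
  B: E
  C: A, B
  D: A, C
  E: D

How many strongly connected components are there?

{A, B, C, D, E} are all mutually reachable — one SCC of size 5.
That gives 1 strongly connected component.

1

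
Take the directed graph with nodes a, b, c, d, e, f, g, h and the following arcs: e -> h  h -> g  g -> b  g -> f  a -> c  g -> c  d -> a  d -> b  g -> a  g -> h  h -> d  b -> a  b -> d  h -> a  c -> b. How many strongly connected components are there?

{a, b, c, d} are all mutually reachable — one SCC of size 4.
{g, h} are all mutually reachable — one SCC of size 2.
{e} is an SCC by itself.
{f} is an SCC by itself.
That gives 4 strongly connected components.

4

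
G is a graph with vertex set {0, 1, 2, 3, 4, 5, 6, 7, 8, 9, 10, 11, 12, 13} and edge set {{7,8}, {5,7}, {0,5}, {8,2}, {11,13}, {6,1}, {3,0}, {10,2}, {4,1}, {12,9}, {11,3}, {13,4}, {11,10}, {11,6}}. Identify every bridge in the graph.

The edges on the cycle 11-13-4-1-6-11 are not bridges since each lies on that cycle.
But removing 12 - 9 disconnects 12 from 9 — this is a bridge.

12-9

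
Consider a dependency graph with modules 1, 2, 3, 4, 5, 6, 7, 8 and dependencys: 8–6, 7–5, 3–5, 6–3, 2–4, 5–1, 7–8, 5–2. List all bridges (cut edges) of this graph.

The edges on the cycle 7-8-6-3-5-7 are not bridges since each lies on that cycle.
But removing 5–2 disconnects 5 from 2; removing 2–4 disconnects 2 from 4; removing 5–1 disconnects 5 from 1 — these are bridges.

1-5, 2-4, 2-5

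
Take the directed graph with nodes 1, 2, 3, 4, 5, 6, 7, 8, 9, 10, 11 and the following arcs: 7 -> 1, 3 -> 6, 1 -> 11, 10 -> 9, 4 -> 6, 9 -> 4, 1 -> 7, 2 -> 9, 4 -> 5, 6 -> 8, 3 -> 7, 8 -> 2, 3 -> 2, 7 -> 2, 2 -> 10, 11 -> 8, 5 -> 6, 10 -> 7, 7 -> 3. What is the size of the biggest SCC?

11

{1, 2, 3, 4, 5, 6, 7, 8, 9, 10, 11} are all mutually reachable — one SCC of size 11.
The largest has 11 vertices.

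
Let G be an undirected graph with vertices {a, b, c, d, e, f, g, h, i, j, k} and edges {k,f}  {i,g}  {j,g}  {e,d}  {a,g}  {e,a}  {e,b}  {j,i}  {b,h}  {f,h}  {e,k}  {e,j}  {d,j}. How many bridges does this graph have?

0

The edges on the cycle e-d-j-e are not bridges since each lies on that cycle.
Every edge lies on some cycle, so there are no bridges.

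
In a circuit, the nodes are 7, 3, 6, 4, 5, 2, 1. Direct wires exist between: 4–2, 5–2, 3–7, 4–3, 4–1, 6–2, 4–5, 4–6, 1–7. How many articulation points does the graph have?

1

Removing 4 increases the component count from 1 to 2, so 4 is a cut vertex.
By contrast removing 6 leaves 1 component; it is not a cut vertex. No other vertex is a cut vertex either.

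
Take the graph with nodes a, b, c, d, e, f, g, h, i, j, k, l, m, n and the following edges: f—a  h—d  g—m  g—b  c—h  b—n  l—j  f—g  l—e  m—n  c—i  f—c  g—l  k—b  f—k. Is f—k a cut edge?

After removing f—k, the path f-g-b-k still connects them, so the edge is not a bridge.

No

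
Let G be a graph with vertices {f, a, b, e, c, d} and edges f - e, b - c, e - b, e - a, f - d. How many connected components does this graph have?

1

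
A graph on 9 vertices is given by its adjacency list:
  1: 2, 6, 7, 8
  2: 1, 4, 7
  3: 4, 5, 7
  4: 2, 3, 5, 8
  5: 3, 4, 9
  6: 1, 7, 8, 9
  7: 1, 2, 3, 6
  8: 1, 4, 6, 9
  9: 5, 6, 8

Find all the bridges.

The edges on the cycle 8-4-5-3-7-1-8 are not bridges since each lies on that cycle.
Every edge lies on some cycle, so there are no bridges.

none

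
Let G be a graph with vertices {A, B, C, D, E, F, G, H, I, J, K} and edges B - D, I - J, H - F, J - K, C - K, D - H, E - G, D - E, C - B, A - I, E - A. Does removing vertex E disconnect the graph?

Yes

Deleting E raises the number of components from 1 to 2, so E is a cut vertex.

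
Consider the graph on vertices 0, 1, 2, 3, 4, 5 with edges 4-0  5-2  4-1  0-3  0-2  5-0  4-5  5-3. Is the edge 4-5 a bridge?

After removing 4-5, the path 4-0-5 still connects them, so the edge is not a bridge.

No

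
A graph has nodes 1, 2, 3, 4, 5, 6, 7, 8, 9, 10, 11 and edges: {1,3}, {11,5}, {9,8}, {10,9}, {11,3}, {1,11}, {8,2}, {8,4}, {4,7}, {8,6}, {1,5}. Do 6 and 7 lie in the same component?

Yes

From 6 we can reach 2, 4, 6, 7, 8, 9, 10, which includes 7.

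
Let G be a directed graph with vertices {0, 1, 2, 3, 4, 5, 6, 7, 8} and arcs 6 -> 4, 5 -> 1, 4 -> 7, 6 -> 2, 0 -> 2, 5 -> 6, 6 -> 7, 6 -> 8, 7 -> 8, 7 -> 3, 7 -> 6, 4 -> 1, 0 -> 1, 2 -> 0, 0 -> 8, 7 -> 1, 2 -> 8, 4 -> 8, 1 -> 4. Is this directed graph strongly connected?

There is no directed path from 3 to 8, so the graph is not strongly connected.

No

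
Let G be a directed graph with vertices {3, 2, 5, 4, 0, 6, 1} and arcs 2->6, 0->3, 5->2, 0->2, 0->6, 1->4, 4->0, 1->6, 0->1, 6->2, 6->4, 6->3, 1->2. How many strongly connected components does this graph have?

{0, 1, 2, 4, 6} are all mutually reachable — one SCC of size 5.
{5} is an SCC by itself.
{3} is an SCC by itself.
That gives 3 strongly connected components.

3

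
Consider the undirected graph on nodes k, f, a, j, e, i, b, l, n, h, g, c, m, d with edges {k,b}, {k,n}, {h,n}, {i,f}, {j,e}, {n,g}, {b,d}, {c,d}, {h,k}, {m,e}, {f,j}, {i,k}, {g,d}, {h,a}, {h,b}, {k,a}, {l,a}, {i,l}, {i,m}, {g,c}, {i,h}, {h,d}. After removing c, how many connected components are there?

With c gone, the remaining components are: {a, b, d, e, f, g, h, i, j, k, l, m, n}.
That is 1 component.

1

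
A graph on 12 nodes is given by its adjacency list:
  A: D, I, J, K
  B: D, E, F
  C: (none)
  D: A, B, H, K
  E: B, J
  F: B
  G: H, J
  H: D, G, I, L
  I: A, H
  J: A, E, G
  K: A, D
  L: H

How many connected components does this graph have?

2

C is isolated — a component by itself.
Starting from A we can reach A, B, D, E, F, G, H, I, J, K, L. That is one component of size 11.
Total: 2 components.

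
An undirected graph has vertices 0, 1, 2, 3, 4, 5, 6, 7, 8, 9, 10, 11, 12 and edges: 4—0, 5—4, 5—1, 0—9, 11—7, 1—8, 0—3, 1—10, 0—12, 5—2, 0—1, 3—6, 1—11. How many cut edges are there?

The edges on the cycle 5-4-0-1-5 are not bridges since each lies on that cycle.
But removing 1—11 disconnects 1 from 11; removing 3—0 disconnects 3 from 0; removing 0—12 disconnects 0 from 12; removing 5—2 disconnects 5 from 2 — these are bridges.
In total 9 edges are bridges.

9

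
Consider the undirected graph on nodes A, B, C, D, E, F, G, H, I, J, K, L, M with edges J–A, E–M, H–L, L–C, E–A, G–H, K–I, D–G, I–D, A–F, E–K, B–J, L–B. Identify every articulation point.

A, E, L

Removing A increases the component count from 1 to 2, so A is a cut vertex.
Removing E increases the component count from 1 to 2, so E is a cut vertex.
Removing L increases the component count from 1 to 2, so L is a cut vertex.
By contrast removing I leaves 1 component; it is not a cut vertex. No other vertex is a cut vertex either.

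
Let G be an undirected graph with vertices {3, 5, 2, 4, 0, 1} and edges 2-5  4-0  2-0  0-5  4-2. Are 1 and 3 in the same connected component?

The component containing 1 is {1}, and 3 is not in it.

No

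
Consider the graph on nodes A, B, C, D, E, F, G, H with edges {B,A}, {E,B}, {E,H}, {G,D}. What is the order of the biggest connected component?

4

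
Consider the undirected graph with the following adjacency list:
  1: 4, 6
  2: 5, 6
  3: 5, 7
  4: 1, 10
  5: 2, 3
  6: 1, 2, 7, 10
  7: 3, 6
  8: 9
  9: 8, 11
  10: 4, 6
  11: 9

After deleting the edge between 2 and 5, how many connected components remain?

2

2 and 5 are still connected via 2-6-7-3-5, so the component count stays at 2.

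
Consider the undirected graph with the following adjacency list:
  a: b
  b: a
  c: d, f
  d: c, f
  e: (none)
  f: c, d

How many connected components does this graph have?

e is isolated — a component by itself.
Starting from a we can reach a, b. That is one component of size 2.
Starting from c we can reach c, d, f. That is one component of size 3.
Total: 3 components.

3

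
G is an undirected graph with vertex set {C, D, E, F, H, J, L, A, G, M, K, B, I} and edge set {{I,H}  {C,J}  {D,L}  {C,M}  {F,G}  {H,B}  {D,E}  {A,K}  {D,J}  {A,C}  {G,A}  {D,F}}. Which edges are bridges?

A-K, B-H, C-M, D-E, D-L, H-I

The edges on the cycle D-F-G-A-C-J-D are not bridges since each lies on that cycle.
But removing C-M disconnects C from M; removing H-B disconnects H from B; removing K-A disconnects K from A; removing D-L disconnects D from L — these are bridges.
In total 6 edges are bridges.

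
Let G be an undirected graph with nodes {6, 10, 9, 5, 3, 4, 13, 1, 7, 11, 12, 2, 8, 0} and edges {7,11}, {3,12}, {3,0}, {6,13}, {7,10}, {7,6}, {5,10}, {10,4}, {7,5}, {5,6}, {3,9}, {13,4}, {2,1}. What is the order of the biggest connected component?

7

8 is isolated — a component by itself.
Starting from 1 we can reach 1, 2. That is one component of size 2.
Starting from 0 we can reach 0, 3, 9, 12. That is one component of size 4.
Starting from 4 we can reach 4, 5, 6, 7, 10, 11, 13. That is one component of size 7.
The largest has 7 vertices.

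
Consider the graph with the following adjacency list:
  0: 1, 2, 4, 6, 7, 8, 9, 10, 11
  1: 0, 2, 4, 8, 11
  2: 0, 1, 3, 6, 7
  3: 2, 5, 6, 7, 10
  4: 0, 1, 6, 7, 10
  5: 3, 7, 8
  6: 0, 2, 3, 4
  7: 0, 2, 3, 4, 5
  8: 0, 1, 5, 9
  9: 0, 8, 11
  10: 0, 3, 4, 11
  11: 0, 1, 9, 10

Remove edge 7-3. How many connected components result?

1

7 and 3 are still connected via 7-5-3, so the component count stays at 1.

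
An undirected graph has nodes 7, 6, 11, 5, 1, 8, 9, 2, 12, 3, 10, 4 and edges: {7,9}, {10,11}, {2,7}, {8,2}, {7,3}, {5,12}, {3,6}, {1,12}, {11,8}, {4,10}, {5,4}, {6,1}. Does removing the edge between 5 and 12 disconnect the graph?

After removing 5-12, the path 5-4-10-11-8-2-7-3-6-1-12 still connects them, so the edge is not a bridge.

No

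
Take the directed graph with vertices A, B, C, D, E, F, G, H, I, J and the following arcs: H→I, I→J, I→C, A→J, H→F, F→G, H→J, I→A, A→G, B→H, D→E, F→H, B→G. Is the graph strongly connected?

There is no directed path from J to H, so the graph is not strongly connected.

No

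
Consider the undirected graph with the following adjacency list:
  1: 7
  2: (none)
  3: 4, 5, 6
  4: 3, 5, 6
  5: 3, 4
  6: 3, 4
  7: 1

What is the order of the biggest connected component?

2 is isolated — a component by itself.
Starting from 1 we can reach 1, 7. That is one component of size 2.
Starting from 3 we can reach 3, 4, 5, 6. That is one component of size 4.
The largest has 4 vertices.

4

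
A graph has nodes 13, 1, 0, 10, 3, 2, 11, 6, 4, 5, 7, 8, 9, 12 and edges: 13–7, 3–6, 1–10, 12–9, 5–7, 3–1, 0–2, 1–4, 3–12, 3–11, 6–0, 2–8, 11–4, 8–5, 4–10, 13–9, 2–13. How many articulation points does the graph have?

Removing 3 increases the component count from 1 to 2, so 3 is a cut vertex.
By contrast removing 4 leaves 1 component; it is not a cut vertex. No other vertex is a cut vertex either.

1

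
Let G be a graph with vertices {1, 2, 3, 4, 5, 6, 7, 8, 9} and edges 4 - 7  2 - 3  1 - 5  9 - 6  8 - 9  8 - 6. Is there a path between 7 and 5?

No

The component containing 7 is {4, 7}, and 5 is not in it.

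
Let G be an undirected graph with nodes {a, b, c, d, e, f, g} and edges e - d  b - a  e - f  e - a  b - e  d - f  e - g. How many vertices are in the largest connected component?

6

c is isolated — a component by itself.
Starting from a we can reach a, b, d, e, f, g. That is one component of size 6.
The largest has 6 vertices.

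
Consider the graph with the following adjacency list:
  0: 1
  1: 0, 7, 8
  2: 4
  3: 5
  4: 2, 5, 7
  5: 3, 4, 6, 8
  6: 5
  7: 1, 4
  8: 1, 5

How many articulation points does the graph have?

Removing 1 increases the component count from 1 to 2, so 1 is a cut vertex.
Removing 4 increases the component count from 1 to 2, so 4 is a cut vertex.
Removing 5 increases the component count from 1 to 3, so 5 is a cut vertex.
By contrast removing 2 leaves 1 component; it is not a cut vertex. No other vertex is a cut vertex either.

3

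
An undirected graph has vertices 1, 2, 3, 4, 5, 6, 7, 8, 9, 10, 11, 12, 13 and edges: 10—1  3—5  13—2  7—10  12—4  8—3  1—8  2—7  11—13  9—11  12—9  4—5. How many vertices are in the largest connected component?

12

6 is isolated — a component by itself.
Starting from 1 we can reach 1, 2, 3, 4, 5, 7, 8, 9, 10, 11, 12, 13. That is one component of size 12.
The largest has 12 vertices.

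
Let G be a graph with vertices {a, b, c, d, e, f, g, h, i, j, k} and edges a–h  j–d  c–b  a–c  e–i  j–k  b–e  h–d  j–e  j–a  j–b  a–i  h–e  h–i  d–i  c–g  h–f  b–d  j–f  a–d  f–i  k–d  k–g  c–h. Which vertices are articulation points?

Removing g, for instance, still leaves 1 component. No single vertex removal increases the component count — the graph has no articulation points.

none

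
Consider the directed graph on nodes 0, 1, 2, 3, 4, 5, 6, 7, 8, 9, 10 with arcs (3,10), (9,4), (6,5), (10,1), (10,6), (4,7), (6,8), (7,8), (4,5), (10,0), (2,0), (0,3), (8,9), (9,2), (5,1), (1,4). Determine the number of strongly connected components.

{0, 1, 2, 3, 4, 5, 6, 7, 8, 9, 10} are all mutually reachable — one SCC of size 11.
That gives 1 strongly connected component.

1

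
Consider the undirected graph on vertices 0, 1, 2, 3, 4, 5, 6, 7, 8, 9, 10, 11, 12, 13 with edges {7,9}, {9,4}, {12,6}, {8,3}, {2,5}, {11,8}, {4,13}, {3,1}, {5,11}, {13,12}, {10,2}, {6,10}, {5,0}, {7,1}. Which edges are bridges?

0-5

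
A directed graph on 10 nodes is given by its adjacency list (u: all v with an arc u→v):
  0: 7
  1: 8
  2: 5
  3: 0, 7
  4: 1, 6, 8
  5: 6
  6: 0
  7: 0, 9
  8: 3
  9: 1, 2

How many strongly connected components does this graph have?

{0, 1, 2, 3, 5, 6, 7, 8, 9} are all mutually reachable — one SCC of size 9.
{4} is an SCC by itself.
That gives 2 strongly connected components.

2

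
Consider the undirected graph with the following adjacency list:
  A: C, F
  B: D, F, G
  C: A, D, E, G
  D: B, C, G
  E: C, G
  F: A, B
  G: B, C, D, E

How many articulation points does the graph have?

0

Removing C, for instance, still leaves 1 component. No single vertex removal increases the component count — the graph has no articulation points.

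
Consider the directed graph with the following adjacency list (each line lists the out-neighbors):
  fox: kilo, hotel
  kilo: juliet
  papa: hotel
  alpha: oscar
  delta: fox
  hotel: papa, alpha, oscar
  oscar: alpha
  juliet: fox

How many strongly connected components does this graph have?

{fox, kilo, juliet} are all mutually reachable — one SCC of size 3.
{papa, hotel} are all mutually reachable — one SCC of size 2.
{alpha, oscar} are all mutually reachable — one SCC of size 2.
{delta} is an SCC by itself.
That gives 4 strongly connected components.

4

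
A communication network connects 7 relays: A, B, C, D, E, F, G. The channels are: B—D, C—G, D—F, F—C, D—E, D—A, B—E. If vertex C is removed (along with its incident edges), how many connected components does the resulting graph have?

With C gone, the remaining components are: {G}; {A, B, D, E, F}.
That is 2 components.

2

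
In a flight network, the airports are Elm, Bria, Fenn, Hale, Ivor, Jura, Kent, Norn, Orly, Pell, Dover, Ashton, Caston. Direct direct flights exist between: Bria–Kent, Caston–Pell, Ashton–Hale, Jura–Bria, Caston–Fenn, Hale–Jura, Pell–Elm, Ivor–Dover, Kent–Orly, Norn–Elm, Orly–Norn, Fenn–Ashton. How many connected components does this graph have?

Starting from Ivor we can reach Ivor, Dover. That is one component of size 2.
Starting from Elm we can reach Elm, Bria, Fenn, Hale, Jura, Kent, Norn, Orly, Pell, Ashton, Caston. That is one component of size 11.
Total: 2 components.

2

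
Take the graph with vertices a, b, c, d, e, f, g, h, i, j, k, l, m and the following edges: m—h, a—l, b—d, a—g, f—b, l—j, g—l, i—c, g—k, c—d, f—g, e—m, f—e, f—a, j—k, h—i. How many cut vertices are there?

1

Removing f increases the component count from 1 to 2, so f is a cut vertex.
By contrast removing l leaves 1 component; it is not a cut vertex. No other vertex is a cut vertex either.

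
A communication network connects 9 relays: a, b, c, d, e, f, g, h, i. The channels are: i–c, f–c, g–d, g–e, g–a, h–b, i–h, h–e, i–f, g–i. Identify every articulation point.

g, h, i

Removing g increases the component count from 1 to 3, so g is a cut vertex.
Removing h increases the component count from 1 to 2, so h is a cut vertex.
Removing i increases the component count from 1 to 2, so i is a cut vertex.
By contrast removing e leaves 1 component; it is not a cut vertex. No other vertex is a cut vertex either.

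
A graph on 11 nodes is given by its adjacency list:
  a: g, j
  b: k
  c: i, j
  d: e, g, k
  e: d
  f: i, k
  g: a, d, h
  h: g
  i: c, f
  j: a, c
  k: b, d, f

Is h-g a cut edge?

Yes

Removing h-g leaves no path between h and g: the component count goes from 1 to 2. So it is a bridge.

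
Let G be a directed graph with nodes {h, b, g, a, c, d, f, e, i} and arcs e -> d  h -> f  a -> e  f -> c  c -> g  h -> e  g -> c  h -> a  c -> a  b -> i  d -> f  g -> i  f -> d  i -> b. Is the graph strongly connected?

No

There is no directed path from e to h, so the graph is not strongly connected.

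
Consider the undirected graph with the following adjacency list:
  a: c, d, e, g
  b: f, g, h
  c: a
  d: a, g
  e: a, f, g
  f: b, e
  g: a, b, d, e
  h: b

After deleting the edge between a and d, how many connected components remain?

1

a and d are still connected via a-g-d, so the component count stays at 1.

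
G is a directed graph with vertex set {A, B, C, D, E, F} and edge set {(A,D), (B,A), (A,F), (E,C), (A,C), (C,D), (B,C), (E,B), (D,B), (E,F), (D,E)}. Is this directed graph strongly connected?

There is no directed path from F to B, so the graph is not strongly connected.

No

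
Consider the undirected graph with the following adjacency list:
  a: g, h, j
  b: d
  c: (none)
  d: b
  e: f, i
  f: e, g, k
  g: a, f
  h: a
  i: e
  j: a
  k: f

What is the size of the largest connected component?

8

c is isolated — a component by itself.
Starting from b we can reach b, d. That is one component of size 2.
Starting from a we can reach a, e, f, g, h, i, j, k. That is one component of size 8.
The largest has 8 vertices.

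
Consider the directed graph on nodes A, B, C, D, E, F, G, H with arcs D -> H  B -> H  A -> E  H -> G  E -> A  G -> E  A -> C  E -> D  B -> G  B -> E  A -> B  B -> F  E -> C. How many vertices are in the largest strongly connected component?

{A, B, D, E, G, H} are all mutually reachable — one SCC of size 6.
{C} is an SCC by itself.
{F} is an SCC by itself.
The largest has 6 vertices.

6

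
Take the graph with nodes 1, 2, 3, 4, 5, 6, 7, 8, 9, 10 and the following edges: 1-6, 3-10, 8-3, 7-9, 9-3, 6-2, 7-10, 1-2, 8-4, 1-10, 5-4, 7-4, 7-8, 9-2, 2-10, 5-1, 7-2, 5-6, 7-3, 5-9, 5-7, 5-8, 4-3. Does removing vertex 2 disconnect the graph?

No

Deleting 2 leaves 1 component (was 1) (its neighbors 1, 6, 7, 9, 10 remain connected to each other), so 2 is not a cut vertex.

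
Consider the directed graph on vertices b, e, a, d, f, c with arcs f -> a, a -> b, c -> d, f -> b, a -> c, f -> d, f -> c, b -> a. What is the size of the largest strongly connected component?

{a, b} are all mutually reachable — one SCC of size 2.
{c} is an SCC by itself.
{d} is an SCC by itself.
{f} is an SCC by itself.
{e} is an SCC by itself.
The largest has 2 vertices.

2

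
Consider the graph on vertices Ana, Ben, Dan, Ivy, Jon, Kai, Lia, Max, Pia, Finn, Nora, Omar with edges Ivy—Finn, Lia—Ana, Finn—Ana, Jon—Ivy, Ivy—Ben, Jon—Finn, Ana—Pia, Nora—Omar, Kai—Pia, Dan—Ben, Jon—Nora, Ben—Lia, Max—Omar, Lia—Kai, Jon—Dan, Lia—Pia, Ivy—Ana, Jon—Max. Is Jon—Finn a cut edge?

After removing Jon—Finn, the path Jon-Ivy-Finn still connects them, so the edge is not a bridge.

No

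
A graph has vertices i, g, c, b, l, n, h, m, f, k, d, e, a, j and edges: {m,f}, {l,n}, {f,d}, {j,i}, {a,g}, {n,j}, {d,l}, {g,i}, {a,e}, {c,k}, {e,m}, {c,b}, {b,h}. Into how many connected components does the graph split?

Starting from b we can reach b, c, h, k. That is one component of size 4.
Starting from a we can reach a, d, e, f, g, i, j, l, m, n. That is one component of size 10.
Total: 2 components.

2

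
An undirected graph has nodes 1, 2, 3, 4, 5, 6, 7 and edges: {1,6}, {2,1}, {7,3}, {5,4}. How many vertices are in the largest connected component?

3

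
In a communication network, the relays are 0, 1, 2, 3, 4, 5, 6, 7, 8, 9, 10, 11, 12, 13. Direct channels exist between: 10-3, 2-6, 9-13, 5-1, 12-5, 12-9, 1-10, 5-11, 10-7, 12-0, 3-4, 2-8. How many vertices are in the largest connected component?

Starting from 2 we can reach 2, 6, 8. That is one component of size 3.
Starting from 0 we can reach 0, 1, 3, 4, 5, 7, 9, 10, 11, 12, 13. That is one component of size 11.
The largest has 11 vertices.

11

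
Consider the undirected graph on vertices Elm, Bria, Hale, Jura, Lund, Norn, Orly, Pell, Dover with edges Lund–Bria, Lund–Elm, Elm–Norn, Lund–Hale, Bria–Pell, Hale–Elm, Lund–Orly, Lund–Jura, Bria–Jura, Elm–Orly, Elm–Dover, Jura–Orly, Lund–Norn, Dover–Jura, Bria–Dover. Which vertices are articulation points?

Bria

Removing Bria increases the component count from 1 to 2, so Bria is a cut vertex.
By contrast removing Lund leaves 1 component; it is not a cut vertex. No other vertex is a cut vertex either.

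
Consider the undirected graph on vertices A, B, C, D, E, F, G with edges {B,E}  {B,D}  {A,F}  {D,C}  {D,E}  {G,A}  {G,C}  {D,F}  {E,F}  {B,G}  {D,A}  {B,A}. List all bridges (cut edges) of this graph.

none

The edges on the cycle B-D-C-G-B are not bridges since each lies on that cycle.
Every edge lies on some cycle, so there are no bridges.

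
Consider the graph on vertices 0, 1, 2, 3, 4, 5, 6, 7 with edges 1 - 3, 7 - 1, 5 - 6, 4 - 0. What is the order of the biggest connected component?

3

2 is isolated — a component by itself.
Starting from 5 we can reach 5, 6. That is one component of size 2.
Starting from 0 we can reach 0, 4. That is one component of size 2.
Starting from 1 we can reach 1, 3, 7. That is one component of size 3.
The largest has 3 vertices.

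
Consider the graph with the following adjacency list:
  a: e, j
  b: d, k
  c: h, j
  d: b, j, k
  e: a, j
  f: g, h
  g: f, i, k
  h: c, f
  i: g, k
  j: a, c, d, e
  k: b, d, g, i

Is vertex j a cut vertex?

Yes

Deleting j raises the number of components from 1 to 2, so j is a cut vertex.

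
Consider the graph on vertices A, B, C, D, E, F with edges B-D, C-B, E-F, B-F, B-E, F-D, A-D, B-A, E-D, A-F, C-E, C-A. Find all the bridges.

The edges on the cycle B-E-D-B are not bridges since each lies on that cycle.
Every edge lies on some cycle, so there are no bridges.

none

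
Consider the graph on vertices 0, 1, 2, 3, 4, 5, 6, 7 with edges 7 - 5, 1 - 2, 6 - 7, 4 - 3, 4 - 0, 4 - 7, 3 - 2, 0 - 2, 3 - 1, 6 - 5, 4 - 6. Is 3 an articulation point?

No

Deleting 3 leaves 1 component (was 1) (its neighbors 1, 2, 4 remain connected to each other), so 3 is not a cut vertex.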